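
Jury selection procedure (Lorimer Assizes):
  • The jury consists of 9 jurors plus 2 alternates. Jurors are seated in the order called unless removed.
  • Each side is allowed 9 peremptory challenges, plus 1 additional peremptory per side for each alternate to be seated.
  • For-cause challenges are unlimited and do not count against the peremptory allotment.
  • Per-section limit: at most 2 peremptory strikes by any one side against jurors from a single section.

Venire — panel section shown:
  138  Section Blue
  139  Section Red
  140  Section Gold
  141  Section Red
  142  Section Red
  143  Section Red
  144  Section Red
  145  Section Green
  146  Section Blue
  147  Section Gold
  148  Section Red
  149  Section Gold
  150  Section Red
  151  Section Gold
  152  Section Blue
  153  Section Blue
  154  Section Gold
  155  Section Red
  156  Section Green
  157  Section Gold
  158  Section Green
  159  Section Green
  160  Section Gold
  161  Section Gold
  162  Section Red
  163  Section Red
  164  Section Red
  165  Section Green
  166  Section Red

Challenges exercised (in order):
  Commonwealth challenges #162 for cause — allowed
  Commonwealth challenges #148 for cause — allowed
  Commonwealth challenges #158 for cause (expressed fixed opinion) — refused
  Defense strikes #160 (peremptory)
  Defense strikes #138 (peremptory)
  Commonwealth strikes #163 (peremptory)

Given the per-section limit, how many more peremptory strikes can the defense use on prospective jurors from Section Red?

Defense peremptories so far: #160, #138 — 2 of 11 used, 9 left overall.
Against Section Red: none yet — per-section cap 2 leaves 2.
Binding limit: min(9, 2) = 2.

2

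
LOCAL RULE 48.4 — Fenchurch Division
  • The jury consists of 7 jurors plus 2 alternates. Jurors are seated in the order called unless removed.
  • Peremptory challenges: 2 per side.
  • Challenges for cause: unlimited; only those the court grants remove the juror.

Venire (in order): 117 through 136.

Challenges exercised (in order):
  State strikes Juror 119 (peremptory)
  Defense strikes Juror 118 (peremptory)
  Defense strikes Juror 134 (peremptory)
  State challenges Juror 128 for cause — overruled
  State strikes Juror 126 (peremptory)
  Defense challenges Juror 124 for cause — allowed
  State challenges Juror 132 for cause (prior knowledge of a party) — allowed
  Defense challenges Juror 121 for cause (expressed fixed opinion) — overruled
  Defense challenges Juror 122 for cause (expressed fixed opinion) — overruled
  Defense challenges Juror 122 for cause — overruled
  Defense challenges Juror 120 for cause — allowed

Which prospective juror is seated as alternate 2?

Removed: #118, #119, #120, #124, #126, #132, #134. (#121, #122, #128 stay — for-cause denied.)
Filling seats in venire order through position 9: #117, #121, #122, #123, #125, #127, #128, #129, #130.
So alternate 2 is #130.

130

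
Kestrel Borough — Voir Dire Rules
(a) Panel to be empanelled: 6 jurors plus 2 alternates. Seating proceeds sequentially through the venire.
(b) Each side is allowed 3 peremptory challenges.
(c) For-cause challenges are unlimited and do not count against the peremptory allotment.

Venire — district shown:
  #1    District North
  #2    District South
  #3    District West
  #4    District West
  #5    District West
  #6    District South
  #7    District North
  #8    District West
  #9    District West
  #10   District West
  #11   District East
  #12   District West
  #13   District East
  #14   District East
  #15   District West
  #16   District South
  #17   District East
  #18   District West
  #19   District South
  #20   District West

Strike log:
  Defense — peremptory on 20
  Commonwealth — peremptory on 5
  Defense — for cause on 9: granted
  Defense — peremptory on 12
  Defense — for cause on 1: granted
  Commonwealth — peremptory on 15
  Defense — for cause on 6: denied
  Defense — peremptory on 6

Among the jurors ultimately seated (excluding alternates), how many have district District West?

4

Removed: #1, #5, #6, #9, #12, #15, #20.
Seated jurors 1–6: #2, #3, #4, #7, #8, #10 (alternates #11, #13 not counted).
Of those, in District West: #3, #4, #8, #10 → 4.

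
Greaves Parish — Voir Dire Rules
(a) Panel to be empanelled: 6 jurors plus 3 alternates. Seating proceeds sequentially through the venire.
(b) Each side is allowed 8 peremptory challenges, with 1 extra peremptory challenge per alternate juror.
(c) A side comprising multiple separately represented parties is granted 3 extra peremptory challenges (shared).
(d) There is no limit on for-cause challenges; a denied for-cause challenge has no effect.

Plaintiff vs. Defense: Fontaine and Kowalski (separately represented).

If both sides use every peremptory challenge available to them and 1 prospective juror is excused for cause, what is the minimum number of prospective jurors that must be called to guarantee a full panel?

35

Seats to fill: 6 + 3 alternates = 9.
Peremptories — Plaintiff: 8 + 1×3 = 11; Defense: 8 + 1×3 + 3 = 14; total 25.
For-cause removals: 1.
Minimum venire: 9 + 25 + 1 = 35.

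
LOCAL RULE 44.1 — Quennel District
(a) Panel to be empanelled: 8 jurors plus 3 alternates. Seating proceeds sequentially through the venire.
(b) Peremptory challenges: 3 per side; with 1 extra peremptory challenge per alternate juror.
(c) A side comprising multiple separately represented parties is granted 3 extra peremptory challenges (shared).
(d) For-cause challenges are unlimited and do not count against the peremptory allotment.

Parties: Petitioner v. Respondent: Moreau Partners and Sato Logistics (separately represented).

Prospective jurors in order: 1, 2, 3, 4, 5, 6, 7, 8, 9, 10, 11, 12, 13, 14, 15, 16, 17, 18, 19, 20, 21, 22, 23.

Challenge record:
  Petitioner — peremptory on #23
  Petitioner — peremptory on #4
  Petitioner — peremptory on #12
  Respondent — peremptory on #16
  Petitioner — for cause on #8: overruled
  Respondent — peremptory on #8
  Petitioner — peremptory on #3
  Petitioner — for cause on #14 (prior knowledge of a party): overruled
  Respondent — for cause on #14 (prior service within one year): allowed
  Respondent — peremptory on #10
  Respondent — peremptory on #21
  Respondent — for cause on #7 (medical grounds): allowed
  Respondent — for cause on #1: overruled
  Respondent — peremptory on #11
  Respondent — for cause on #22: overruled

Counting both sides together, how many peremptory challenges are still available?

6

Petitioner allotment: 3 base + 1 × 3 alternates = 6. Respondent allotment: 3 base + 1 × 3 alternates + 3 multi-party = 9.
Petitioner peremptories used: #23, #4, #12, #3 — 4 (for-cause on #8, #14 don't count).
Respondent peremptories used: #16, #8, #10, #21, #11 — 5 (for-cause on #14, #7, #1, #22 don't count).
Remaining: (6 − 4) + (9 − 5) = 6.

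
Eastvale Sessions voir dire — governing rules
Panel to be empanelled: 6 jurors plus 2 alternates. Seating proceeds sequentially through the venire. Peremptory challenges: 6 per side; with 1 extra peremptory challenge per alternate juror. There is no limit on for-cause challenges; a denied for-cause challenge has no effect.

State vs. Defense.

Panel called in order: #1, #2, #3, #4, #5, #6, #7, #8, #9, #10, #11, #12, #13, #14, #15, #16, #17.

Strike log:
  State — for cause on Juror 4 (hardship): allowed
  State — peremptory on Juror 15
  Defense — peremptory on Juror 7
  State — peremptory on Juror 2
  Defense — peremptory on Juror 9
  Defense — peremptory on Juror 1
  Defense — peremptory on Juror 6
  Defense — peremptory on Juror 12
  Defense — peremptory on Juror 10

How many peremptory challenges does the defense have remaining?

Defense allotment: 6 base + 1 × 2 alternates = 8.
Defense peremptories used: #7, #9, #1, #6, #12, #10 — 6.
Remaining: 8 − 6 = 2.

2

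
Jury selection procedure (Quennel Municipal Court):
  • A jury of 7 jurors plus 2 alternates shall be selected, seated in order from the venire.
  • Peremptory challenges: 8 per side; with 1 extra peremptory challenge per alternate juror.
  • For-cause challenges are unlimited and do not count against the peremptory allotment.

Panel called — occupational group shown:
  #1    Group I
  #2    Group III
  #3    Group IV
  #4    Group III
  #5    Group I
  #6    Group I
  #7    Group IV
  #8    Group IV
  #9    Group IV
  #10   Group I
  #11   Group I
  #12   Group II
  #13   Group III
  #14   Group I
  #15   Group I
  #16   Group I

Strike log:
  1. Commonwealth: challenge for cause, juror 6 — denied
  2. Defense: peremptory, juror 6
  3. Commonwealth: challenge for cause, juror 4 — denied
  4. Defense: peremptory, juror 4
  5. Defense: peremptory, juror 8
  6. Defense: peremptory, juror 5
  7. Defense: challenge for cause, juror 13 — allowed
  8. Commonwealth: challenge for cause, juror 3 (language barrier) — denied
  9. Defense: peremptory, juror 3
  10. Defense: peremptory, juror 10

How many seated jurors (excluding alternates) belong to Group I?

3

Removed: #3, #4, #5, #6, #8, #10, #13.
Seated jurors 1–7: #1, #2, #7, #9, #11, #12, #14 (alternates #15, #16 not counted).
Of those, in Group I: #1, #11, #14 → 3.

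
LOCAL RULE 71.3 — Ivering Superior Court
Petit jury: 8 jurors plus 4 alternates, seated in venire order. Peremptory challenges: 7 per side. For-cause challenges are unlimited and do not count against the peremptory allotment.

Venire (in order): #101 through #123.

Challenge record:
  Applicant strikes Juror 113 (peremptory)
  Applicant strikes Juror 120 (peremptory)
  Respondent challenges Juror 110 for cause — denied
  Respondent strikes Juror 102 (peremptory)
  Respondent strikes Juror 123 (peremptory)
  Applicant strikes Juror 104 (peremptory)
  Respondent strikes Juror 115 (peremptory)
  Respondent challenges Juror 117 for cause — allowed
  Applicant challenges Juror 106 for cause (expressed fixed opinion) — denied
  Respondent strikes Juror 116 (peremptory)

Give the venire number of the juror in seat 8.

110

Removed: #102, #104, #113, #115, #116, #117, #120, #123. (#106, #110 stay — for-cause denied.)
Seating in order: seats 1–8 → #101, #103, #105, #106, #107, #108, #109, #110; alternates → #111, #112, #114, #118.
So seat 8 is #110.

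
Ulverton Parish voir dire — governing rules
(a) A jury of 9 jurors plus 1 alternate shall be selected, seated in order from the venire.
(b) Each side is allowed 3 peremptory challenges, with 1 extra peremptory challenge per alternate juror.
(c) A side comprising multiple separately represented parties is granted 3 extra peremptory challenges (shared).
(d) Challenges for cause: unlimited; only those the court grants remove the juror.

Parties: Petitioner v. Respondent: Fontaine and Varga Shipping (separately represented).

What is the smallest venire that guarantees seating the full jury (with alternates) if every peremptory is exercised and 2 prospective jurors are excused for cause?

Seats to fill: 9 + 1 alternates = 10.
Peremptories — Petitioner: 3 + 1×1 = 4; Respondent: 3 + 1×1 + 3 = 7; total 11.
For-cause removals: 2.
Minimum venire: 10 + 11 + 2 = 23.

23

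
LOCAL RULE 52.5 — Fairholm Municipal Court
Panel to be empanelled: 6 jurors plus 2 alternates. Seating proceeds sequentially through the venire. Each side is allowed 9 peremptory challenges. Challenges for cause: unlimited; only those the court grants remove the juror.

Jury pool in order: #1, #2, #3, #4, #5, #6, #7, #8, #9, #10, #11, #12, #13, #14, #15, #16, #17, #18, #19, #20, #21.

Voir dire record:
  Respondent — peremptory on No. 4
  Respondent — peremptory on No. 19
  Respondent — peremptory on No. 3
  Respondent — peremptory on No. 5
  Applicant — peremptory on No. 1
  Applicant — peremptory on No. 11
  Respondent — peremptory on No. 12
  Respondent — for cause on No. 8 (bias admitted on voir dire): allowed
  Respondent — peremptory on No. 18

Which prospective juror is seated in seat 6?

Removed: #1, #3, #4, #5, #8, #11, #12, #18, #19.
Seating in order: seats 1–6 → #2, #6, #7, #9, #10, #13; alternates → #14, #15.
So seat 6 is #13.

13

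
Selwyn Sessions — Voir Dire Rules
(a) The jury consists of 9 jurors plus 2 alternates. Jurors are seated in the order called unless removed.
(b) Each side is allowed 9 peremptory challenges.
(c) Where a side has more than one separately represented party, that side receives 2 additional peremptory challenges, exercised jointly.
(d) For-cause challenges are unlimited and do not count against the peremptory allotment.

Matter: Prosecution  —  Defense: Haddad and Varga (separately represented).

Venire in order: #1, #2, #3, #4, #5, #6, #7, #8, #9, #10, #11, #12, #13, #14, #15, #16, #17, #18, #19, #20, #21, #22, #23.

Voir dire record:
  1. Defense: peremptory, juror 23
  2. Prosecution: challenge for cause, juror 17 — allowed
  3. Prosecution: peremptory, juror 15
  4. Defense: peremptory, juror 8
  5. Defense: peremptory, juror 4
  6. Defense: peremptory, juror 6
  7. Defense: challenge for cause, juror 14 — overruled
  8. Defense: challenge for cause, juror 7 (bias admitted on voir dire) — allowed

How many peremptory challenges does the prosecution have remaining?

Prosecution allotment: 9.
Prosecution peremptories used: #15 — 1 (the for-cause on #17 doesn't count).
Remaining: 9 − 1 = 8.

8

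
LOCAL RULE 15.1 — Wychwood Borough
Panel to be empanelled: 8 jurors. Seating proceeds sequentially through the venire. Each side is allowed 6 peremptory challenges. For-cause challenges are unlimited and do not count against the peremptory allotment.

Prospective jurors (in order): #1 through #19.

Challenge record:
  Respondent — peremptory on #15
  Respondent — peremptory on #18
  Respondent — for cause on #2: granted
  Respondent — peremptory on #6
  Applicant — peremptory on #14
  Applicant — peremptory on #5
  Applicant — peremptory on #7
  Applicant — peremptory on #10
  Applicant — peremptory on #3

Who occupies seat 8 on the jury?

16

Removed: #2, #3, #5, #6, #7, #10, #14, #15, #18.
Filling seats in venire order through position 8: #1, #4, #8, #9, #11, #12, #13, #16.
So seat 8 is #16.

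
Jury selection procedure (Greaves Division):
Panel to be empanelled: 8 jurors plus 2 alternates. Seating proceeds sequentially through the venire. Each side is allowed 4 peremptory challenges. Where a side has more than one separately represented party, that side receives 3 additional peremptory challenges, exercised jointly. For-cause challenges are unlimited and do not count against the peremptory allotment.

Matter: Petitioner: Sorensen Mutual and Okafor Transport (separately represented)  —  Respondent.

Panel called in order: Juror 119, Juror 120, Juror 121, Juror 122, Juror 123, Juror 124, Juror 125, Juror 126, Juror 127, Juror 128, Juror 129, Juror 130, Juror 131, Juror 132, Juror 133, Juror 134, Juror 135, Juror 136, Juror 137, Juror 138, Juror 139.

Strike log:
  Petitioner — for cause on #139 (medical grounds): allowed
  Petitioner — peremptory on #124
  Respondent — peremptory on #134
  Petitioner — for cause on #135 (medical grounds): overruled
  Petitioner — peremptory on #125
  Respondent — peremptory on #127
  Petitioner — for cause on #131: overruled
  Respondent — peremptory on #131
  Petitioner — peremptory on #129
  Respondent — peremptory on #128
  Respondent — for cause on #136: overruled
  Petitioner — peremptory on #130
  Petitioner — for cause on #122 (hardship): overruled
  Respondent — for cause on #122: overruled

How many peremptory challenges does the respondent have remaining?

Respondent allotment: 4.
Respondent peremptories used: #134, #127, #131, #128 — 4 (for-cause on #136, #122 don't count).
Remaining: 4 − 4 = 0.

0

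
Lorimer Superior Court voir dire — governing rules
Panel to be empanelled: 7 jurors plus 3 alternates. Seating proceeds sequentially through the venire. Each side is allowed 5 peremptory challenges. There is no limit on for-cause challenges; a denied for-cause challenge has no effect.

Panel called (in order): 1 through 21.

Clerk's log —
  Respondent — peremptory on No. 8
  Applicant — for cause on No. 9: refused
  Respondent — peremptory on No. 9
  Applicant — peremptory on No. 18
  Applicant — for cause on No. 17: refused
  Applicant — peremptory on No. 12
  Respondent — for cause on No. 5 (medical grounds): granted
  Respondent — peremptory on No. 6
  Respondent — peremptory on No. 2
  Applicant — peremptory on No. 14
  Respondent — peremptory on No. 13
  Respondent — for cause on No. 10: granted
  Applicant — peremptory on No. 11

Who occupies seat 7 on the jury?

17

Removed: #2, #5, #6, #8, #9, #10, #11, #12, #13, #14, #18. (#17 stays — for-cause denied.)
Seating in order: seats 1–7 → #1, #3, #4, #7, #15, #16, #17; alternates → #19, #20, #21.
So seat 7 is #17.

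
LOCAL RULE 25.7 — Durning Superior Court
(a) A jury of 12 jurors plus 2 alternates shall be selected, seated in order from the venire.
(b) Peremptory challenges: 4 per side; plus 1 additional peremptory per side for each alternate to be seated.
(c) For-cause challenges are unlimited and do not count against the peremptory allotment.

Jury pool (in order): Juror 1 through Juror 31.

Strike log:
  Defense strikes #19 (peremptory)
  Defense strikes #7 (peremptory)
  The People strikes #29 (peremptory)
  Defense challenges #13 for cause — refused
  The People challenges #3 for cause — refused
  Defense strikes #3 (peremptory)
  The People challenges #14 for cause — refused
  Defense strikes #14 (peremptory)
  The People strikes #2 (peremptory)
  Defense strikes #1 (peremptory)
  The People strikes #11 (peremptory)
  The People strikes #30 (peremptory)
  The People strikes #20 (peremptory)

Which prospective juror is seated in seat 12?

18

Removed: #1, #2, #3, #7, #11, #14, #19, #20, #29, #30. (#13 stays — for-cause denied.)
Seating in order: seats 1–12 → #4, #5, #6, #8, #9, #10, #12, #13, #15, #16, #17, #18; alternates → #21, #22.
So seat 12 is #18.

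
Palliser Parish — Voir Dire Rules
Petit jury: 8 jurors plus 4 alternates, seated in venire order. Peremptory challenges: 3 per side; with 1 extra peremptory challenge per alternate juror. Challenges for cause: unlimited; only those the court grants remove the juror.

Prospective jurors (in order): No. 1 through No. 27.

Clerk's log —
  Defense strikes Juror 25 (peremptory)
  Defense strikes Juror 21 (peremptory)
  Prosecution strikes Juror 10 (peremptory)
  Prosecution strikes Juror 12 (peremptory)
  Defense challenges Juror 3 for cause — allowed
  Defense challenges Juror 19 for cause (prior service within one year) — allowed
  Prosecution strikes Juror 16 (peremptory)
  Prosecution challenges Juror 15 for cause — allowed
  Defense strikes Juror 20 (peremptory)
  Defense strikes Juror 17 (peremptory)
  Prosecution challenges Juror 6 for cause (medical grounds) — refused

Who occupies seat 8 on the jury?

9

Removed: #3, #10, #12, #15, #16, #17, #19, #20, #21, #25. (#6 stays — for-cause denied.)
Seating in order: seats 1–8 → #1, #2, #4, #5, #6, #7, #8, #9; alternates → #11, #13, #14, #18.
So seat 8 is #9.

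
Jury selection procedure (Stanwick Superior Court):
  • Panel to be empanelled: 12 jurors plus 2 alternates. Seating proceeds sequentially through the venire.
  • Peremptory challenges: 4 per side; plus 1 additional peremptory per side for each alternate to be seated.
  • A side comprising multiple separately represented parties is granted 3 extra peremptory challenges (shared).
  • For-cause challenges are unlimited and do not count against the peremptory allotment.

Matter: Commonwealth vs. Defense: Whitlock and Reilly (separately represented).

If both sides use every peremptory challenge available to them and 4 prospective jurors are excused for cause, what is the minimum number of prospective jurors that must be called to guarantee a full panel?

33

Seats to fill: 12 + 2 alternates = 14.
Peremptories — Commonwealth: 4 + 1×2 = 6; Defense: 4 + 1×2 + 3 = 9; total 15.
For-cause removals: 4.
Minimum venire: 14 + 15 + 4 = 33.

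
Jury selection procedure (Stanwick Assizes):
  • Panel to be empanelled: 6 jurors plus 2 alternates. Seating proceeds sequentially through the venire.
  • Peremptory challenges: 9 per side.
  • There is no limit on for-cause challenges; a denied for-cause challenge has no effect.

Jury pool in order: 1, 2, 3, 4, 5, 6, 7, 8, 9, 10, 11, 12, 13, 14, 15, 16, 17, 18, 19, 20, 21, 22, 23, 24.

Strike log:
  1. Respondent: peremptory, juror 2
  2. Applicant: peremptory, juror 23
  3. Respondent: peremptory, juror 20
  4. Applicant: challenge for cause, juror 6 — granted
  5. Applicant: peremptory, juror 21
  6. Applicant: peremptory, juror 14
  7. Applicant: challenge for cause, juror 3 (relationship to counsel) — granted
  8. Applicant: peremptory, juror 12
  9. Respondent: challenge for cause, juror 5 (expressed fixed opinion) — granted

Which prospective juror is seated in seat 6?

Removed: #2, #3, #5, #6, #12, #14, #20, #21, #23.
Seating in order: seats 1–6 → #1, #4, #7, #8, #9, #10; alternates → #11, #13.
So seat 6 is #10.

10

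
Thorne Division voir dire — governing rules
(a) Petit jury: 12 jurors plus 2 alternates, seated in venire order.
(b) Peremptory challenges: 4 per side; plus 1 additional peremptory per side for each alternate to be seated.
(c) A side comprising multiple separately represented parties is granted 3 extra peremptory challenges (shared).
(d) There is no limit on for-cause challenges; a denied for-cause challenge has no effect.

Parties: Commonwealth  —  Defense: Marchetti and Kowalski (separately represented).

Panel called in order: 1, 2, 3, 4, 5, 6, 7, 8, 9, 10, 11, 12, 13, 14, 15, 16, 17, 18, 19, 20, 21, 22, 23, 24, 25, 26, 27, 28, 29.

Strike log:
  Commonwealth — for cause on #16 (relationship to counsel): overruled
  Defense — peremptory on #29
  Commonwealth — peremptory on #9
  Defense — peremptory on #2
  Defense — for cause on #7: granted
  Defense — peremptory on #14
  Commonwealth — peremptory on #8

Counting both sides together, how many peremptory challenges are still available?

10

Commonwealth allotment: 4 base + 1 × 2 alternates = 6. Defense allotment: 4 base + 1 × 2 alternates + 3 multi-party = 9.
Commonwealth peremptories used: #9, #8 — 2 (the for-cause on #16 doesn't count).
Defense peremptories used: #29, #2, #14 — 3 (the for-cause on #7 doesn't count).
Remaining: (6 − 2) + (9 − 3) = 10.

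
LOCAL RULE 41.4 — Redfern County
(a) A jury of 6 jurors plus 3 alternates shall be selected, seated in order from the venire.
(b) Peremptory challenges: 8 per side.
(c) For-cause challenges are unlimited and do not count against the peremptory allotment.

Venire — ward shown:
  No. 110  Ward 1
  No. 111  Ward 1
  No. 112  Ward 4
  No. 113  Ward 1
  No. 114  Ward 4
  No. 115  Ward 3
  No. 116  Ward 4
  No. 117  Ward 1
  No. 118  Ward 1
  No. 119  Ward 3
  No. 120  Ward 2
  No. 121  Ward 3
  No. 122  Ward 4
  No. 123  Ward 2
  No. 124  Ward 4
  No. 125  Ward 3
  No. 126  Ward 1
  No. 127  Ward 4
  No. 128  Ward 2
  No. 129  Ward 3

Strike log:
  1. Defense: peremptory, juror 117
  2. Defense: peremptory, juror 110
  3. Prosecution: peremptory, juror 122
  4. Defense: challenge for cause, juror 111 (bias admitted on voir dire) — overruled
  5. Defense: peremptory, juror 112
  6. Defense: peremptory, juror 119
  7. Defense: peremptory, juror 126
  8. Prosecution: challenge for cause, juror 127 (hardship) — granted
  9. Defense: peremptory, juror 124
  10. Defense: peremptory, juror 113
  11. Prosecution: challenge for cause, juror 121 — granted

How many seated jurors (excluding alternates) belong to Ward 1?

2

Removed: #110, #112, #113, #117, #119, #121, #122, #124, #126, #127.
Seated jurors 1–6: #111, #114, #115, #116, #118, #120 (alternates #123, #125, #128 not counted).
Of those, in Ward 1: #111, #118 → 2.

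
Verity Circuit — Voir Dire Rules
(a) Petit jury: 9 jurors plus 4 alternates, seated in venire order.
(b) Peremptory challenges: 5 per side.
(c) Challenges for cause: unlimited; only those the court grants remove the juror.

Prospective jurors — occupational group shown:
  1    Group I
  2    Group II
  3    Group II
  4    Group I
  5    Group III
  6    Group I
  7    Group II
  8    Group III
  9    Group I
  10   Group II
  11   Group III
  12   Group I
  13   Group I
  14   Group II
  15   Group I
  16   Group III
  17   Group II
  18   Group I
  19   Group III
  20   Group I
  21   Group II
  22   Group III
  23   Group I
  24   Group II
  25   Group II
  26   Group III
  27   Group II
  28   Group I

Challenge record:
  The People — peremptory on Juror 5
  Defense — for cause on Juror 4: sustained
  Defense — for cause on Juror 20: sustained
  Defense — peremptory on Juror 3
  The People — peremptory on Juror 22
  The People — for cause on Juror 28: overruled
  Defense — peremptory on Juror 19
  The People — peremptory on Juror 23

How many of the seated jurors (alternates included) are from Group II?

Removed: #3, #4, #5, #19, #20, #22, #23.
Seated (13 incl. alternates): #1, #2, #6, #7, #8, #9, #10, #11, #12, #13, #14, #15, #16.
Of those, in Group II: #2, #7, #10, #14 → 4.

4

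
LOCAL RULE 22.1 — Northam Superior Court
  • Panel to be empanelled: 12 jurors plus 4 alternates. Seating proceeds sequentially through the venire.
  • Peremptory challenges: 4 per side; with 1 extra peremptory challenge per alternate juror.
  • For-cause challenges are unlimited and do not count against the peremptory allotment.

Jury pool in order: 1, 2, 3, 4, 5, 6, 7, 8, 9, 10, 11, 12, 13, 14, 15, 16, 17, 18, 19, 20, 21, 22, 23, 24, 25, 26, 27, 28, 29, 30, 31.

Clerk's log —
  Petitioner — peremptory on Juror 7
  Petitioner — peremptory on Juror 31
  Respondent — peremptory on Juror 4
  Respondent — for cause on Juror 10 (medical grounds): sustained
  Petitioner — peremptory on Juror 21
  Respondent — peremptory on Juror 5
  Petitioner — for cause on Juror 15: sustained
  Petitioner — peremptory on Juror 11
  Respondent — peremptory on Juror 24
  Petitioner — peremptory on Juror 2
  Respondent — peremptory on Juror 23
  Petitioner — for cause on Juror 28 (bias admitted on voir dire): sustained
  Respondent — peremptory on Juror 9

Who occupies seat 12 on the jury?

Removed: #2, #4, #5, #7, #9, #10, #11, #15, #21, #23, #24, #28, #31.
Seating in order: seats 1–12 → #1, #3, #6, #8, #12, #13, #14, #16, #17, #18, #19, #20; alternates → #22, #25, #26, #27.
So seat 12 is #20.

20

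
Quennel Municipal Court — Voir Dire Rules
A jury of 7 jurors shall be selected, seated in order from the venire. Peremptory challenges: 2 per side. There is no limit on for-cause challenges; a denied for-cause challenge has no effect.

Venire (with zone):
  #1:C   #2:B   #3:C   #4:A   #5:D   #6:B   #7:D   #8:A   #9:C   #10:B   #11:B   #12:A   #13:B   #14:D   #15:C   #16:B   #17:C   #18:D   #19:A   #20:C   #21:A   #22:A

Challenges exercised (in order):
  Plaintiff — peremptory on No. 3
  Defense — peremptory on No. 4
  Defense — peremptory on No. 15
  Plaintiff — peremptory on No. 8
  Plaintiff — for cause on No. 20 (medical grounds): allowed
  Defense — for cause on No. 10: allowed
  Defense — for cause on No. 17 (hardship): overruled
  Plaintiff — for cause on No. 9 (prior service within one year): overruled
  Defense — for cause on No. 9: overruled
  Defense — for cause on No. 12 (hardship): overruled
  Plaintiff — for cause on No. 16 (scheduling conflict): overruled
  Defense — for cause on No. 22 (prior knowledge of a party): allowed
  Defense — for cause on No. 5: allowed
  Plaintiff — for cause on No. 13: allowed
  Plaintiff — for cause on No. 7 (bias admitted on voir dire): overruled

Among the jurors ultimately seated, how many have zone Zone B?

Removed: #3, #4, #5, #8, #10, #13, #15, #20, #22.
Seated jurors 1–7: #1, #2, #6, #7, #9, #11, #12.
Of those, in Zone B: #2, #6, #11 → 3.

3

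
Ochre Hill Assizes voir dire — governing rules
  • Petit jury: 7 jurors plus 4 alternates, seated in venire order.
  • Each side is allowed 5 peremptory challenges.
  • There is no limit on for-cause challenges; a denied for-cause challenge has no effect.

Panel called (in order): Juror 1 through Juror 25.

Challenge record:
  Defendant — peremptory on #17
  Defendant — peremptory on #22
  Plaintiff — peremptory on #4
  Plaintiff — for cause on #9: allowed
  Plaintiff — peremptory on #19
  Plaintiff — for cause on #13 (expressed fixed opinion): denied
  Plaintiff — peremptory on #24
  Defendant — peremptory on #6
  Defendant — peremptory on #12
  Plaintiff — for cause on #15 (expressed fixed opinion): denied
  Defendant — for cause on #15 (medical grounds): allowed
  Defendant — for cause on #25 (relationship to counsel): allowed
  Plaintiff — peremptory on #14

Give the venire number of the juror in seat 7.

Removed: #4, #6, #9, #12, #14, #15, #17, #19, #22, #24, #25. (#13 stays — for-cause denied.)
Seating in order: seats 1–7 → #1, #2, #3, #5, #7, #8, #10; alternates → #11, #13, #16, #18.
So seat 7 is #10.

10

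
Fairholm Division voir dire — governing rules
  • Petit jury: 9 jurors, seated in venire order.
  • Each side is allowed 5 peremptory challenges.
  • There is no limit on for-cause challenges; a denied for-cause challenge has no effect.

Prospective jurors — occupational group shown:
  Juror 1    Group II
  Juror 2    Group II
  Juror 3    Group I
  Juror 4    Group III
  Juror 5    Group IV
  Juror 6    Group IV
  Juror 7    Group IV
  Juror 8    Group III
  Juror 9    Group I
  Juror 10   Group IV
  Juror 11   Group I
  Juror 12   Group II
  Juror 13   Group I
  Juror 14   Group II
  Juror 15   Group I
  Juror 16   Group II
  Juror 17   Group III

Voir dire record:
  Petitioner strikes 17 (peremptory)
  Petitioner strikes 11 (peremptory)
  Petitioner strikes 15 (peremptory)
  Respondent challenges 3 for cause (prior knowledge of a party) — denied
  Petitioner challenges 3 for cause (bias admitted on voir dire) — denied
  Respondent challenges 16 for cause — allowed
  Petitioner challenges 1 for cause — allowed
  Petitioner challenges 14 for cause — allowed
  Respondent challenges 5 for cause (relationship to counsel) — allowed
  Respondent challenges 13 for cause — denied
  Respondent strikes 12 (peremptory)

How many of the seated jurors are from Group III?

Removed: #1, #5, #11, #12, #14, #15, #16, #17.
Seated jurors 1–9: #2, #3, #4, #6, #7, #8, #9, #10, #13.
Of those, in Group III: #4, #8 → 2.

2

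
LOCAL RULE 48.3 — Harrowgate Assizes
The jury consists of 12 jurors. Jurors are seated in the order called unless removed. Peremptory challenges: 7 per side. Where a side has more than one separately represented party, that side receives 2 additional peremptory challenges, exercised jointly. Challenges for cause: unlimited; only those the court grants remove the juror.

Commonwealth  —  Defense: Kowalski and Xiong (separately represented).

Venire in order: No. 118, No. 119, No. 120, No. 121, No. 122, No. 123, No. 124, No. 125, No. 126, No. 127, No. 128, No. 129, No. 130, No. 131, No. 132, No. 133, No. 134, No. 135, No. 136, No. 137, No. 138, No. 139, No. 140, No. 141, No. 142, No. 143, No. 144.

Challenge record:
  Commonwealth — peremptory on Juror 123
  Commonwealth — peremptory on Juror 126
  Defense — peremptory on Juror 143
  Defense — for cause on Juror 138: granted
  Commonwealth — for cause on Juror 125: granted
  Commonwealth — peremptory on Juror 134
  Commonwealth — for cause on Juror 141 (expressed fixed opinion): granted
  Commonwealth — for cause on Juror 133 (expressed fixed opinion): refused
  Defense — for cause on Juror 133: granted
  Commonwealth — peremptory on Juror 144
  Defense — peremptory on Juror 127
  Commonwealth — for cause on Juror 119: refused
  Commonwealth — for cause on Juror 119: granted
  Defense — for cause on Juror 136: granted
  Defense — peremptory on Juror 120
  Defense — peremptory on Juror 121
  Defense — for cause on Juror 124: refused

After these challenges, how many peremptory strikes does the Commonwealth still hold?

Commonwealth allotment: 7.
Commonwealth peremptories used: #123, #126, #134, #144 — 4 (for-cause on #125, #141, #133, #119, #119 don't count).
Remaining: 7 − 4 = 3.

3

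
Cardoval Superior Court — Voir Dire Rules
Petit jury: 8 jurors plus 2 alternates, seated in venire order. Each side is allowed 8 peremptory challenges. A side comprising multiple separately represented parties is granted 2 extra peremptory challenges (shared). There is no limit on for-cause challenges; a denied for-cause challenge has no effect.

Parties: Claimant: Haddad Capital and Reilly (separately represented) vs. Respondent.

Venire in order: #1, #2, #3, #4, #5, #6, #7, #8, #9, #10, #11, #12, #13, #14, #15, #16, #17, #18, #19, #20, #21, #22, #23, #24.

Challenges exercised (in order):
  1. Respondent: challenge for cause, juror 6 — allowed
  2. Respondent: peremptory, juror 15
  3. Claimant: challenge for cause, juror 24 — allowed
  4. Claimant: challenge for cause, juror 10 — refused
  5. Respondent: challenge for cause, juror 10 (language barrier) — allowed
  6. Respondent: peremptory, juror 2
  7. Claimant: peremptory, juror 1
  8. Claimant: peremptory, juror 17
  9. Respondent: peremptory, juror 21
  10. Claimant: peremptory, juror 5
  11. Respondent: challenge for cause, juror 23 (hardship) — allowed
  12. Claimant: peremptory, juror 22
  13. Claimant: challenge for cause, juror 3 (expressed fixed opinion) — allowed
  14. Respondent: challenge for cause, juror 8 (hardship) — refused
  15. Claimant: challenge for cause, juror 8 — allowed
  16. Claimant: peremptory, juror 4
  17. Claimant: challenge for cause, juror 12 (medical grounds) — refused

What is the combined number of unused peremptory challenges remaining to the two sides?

Claimant allotment: 8 base + 2 multi-party = 10. Respondent allotment: 8.
Claimant peremptories used: #1, #17, #5, #22, #4 — 5 (for-cause on #24, #10, #3, #8, #12 don't count).
Respondent peremptories used: #15, #2, #21 — 3 (for-cause on #6, #10, #23, #8 don't count).
Remaining: (10 − 5) + (8 − 3) = 10.

10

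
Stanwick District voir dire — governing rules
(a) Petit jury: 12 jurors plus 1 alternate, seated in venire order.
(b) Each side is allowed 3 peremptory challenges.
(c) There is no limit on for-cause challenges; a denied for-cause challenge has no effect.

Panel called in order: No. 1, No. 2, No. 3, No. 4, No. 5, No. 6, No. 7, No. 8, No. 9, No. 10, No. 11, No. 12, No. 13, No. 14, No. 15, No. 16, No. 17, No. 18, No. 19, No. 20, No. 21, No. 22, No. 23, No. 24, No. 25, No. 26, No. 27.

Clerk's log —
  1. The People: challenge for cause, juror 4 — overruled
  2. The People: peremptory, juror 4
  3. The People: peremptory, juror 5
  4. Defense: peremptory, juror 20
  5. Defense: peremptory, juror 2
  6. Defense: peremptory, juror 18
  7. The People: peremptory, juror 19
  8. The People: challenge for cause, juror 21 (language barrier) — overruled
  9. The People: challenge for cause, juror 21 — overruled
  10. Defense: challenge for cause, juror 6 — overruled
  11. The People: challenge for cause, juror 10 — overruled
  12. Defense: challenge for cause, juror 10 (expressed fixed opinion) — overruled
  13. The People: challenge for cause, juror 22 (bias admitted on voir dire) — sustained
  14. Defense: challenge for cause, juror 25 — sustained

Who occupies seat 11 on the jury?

Removed: #2, #4, #5, #18, #19, #20, #22, #25. (#6, #10, #21 stay — for-cause denied.)
Seating in order: seats 1–12 → #1, #3, #6, #7, #8, #9, #10, #11, #12, #13, #14, #15; alternates → #16.
So seat 11 is #14.

14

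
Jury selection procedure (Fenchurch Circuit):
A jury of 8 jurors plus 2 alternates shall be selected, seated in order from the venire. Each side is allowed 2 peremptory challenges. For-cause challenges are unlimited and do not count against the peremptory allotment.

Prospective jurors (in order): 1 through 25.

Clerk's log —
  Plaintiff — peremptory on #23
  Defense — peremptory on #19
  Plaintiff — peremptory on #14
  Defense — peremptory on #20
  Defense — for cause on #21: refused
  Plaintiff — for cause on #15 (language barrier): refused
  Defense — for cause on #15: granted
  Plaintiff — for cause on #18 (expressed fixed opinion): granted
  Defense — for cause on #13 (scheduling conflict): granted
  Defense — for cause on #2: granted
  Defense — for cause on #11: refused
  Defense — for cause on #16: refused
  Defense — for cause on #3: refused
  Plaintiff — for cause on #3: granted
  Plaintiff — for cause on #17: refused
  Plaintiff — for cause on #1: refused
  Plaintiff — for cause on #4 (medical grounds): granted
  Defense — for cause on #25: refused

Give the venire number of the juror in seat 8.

Removed: #2, #3, #4, #13, #14, #15, #18, #19, #20, #23. (#1, #11, #16, #17, #21, #25 stay — for-cause denied.)
Filling seats in venire order through position 8: #1, #5, #6, #7, #8, #9, #10, #11.
So seat 8 is #11.

11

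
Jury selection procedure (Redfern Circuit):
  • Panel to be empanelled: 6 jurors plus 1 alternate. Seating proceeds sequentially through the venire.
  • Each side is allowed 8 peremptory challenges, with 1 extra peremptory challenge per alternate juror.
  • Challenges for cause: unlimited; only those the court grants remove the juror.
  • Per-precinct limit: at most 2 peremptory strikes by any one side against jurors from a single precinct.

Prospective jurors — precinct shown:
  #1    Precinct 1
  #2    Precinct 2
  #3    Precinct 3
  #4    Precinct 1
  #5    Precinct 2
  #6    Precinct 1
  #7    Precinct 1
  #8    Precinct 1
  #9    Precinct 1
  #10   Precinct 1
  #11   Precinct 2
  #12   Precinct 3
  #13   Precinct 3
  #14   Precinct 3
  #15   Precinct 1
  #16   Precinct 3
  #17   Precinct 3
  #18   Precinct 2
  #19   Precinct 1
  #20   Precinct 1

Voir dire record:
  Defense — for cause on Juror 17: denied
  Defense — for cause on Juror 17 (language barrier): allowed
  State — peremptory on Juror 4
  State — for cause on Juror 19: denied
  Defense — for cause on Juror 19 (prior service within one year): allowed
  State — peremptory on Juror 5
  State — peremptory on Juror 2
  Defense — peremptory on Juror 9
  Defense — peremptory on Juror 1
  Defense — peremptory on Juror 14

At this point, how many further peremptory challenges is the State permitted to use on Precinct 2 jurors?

State peremptories so far: #4, #5, #2 — 3 of 9 used, 6 left overall.
Against Precinct 2: #5, #2 — 2 used; per-precinct cap 2 leaves 0.
Binding limit: min(6, 0) = 0.

0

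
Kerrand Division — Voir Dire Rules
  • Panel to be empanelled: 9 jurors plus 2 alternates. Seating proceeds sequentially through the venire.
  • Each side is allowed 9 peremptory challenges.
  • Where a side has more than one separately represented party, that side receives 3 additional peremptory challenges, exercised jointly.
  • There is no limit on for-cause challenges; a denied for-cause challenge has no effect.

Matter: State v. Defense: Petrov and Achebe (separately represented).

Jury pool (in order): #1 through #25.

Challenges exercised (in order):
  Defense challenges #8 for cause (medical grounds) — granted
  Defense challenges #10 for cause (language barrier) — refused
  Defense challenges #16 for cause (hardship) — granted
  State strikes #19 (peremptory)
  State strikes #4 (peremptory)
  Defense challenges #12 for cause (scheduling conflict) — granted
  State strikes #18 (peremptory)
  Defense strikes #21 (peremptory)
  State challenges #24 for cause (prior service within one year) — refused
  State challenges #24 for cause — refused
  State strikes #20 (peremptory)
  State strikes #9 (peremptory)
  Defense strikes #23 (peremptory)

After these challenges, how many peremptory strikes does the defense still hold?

10

Defense allotment: 9 base + 3 multi-party = 12.
Defense peremptories used: #21, #23 — 2 (for-cause on #8, #10, #16, #12 don't count).
Remaining: 12 − 2 = 10.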